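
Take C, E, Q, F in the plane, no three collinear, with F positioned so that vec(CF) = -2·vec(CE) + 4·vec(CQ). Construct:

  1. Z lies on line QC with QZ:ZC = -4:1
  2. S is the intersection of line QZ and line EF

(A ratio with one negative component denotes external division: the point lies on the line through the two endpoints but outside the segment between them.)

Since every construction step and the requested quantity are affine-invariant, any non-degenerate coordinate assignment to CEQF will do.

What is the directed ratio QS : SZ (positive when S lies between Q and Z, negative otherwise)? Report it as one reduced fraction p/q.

QS:SZ = -1/5

Choose coordinates C = (0, 0), E = (1, 0), Q = (0, 1), F = (-2, 4).
1. Z lies on line QC with QZ:ZC = -4:1 ⇒ Z = (0, -1/3)
2. S is the intersection of line QZ and line EF ⇒ S = (0, 4/3)
S = Q + t·(Z−Q) with t = -1/4, so QS:SZ = t:(1−t) = -1/4:5/4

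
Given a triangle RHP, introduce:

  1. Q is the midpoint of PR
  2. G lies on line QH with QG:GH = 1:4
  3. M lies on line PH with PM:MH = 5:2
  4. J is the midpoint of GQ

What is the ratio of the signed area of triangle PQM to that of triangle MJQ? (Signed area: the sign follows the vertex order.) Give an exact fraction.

Assign R = (0, 0), H = (1, 0), P = (0, 1) — the answer is frame-independent, so this choice is without loss of generality.
1. Q is the midpoint of PR ⇒ Q = (0, 1/2)
2. G lies on line QH with QG:GH = 1:4 ⇒ G = (1/5, 2/5)
3. M lies on line PH with PM:MH = 5:2 ⇒ M = (5/7, 2/7)
4. J is the midpoint of GQ ⇒ J = (1/10, 9/20)
2·[PQM] = 5/14, 2·[MJQ] = -1/70
[PQM]:[MJQ] = 5/14:-1/70 = -25

[PQM]:[MJQ] = -25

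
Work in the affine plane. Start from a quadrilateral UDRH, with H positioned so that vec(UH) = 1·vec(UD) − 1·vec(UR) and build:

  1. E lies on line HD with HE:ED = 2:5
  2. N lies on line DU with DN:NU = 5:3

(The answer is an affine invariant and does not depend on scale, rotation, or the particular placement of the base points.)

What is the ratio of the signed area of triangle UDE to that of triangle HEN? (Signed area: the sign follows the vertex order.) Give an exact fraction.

Assign U = (0, 0), D = (1, 0), R = (0, 1), H = (1, -1) — the answer is frame-independent, so this choice is without loss of generality.
1. E lies on line HD with HE:ED = 2:5 ⇒ E = (1, -5/7)
2. N lies on line DU with DN:NU = 5:3 ⇒ N = (3/8, 0)
2·[UDE] = -5/7, 2·[HEN] = 5/28
[UDE]:[HEN] = -5/7:5/28 = -4

[UDE]:[HEN] = -4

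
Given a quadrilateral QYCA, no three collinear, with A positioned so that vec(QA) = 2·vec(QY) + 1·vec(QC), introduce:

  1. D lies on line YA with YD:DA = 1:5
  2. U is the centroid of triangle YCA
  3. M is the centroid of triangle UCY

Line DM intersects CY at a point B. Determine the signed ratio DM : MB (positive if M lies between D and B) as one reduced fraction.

Set Q = (0, 0), Y = (1, 0), C = (0, 1), A = (2, 1); any affine frame gives the same invariant.
1. D lies on line YA with YD:DA = 1:5 ⇒ D = (7/6, 1/6)
2. U is the centroid of triangle YCA ⇒ U = (1, 2/3)
3. M is the centroid of triangle UCY ⇒ M = (2/3, 5/9)
line DM meets CY at B = (-1/3, 4/3)
M = D + t·(B−D) with t = 1/3, so DM:MB = 1/3:2/3

DM:MB = 1/2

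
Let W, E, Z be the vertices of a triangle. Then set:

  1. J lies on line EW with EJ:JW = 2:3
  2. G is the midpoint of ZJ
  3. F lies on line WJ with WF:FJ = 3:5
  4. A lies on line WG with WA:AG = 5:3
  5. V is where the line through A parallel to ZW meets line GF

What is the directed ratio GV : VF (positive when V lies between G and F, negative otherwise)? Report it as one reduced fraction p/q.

Work in coordinates with W = (0, 0), E = (1, 0), Z = (0, 1).
1. J lies on line EW with EJ:JW = 2:3 ⇒ J = (3/5, 0)
2. G is the midpoint of ZJ ⇒ G = (3/10, 1/2)
3. F lies on line WJ with WF:FJ = 3:5 ⇒ F = (9/40, 0)
4. A lies on line WG with WA:AG = 5:3 ⇒ A = (3/16, 5/16)
5. V is where the line through A parallel to ZW meets line GF ⇒ V = (3/16, -1/4)
V = G + t·(F−G) with t = 3/2, so GV:VF = t:(1−t) = 3/2:-1/2

GV:VF = -3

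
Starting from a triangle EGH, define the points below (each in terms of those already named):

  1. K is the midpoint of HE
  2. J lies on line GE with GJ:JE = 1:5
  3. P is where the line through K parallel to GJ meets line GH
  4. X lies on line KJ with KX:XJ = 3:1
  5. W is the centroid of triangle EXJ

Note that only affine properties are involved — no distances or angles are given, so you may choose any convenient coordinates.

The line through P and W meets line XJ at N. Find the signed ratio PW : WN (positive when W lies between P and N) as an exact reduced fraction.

PW:WN = -14/5

Work in coordinates with E = (0, 0), G = (1, 0), H = (0, 1).
1. K is the midpoint of HE ⇒ K = (0, 1/2)
2. J lies on line GE with GJ:JE = 1:5 ⇒ J = (5/6, 0)
3. P is where the line through K parallel to GJ meets line GH ⇒ P = (1/2, 1/2)
4. X lies on line KJ with KX:XJ = 3:1 ⇒ X = (5/8, 1/8)
5. W is the centroid of triangle EXJ ⇒ W = (35/72, 1/24)
line PW meets XJ at N = (55/112, 23/112)
W = P + t·(N−P) with t = 14/9, so PW:WN = 14/9:-5/9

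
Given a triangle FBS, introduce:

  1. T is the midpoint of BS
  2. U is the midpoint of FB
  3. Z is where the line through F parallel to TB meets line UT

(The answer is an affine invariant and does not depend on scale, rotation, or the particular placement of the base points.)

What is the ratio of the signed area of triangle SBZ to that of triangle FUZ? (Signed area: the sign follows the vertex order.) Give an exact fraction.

Choose coordinates F = (0, 0), B = (1, 0), S = (0, 1).
1. T is the midpoint of BS ⇒ T = (1/2, 1/2)
2. U is the midpoint of FB ⇒ U = (1/2, 0)
3. Z is where the line through F parallel to TB meets line UT ⇒ Z = (1/2, -1/2)
2·[SBZ] = -1, 2·[FUZ] = -1/4
[SBZ]:[FUZ] = -1:-1/4 = 4

[SBZ]:[FUZ] = 4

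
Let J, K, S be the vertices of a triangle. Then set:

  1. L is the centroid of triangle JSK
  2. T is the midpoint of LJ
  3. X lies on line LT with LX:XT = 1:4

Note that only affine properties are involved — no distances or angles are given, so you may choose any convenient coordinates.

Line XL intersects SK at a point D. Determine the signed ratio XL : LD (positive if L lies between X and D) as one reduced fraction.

XL:LD = 1/5

Work in coordinates with J = (0, 0), K = (1, 0), S = (0, 1).
1. L is the centroid of triangle JSK ⇒ L = (1/3, 1/3)
2. T is the midpoint of LJ ⇒ T = (1/6, 1/6)
3. X lies on line LT with LX:XT = 1:4 ⇒ X = (3/10, 3/10)
line XL meets SK at D = (1/2, 1/2)
L = X + t·(D−X) with t = 1/6, so XL:LD = 1/6:5/6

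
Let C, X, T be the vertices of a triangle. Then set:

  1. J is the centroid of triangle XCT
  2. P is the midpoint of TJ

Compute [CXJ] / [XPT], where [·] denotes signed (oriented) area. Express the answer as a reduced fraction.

[CXJ]:[XPT] = -2

Set C = (0, 0), X = (1, 0), T = (0, 1); any affine frame gives the same invariant.
1. J is the centroid of triangle XCT ⇒ J = (1/3, 1/3)
2. P is the midpoint of TJ ⇒ P = (1/6, 2/3)
2·[CXJ] = 1/3, 2·[XPT] = -1/6
[CXJ]:[XPT] = 1/3:-1/6 = -2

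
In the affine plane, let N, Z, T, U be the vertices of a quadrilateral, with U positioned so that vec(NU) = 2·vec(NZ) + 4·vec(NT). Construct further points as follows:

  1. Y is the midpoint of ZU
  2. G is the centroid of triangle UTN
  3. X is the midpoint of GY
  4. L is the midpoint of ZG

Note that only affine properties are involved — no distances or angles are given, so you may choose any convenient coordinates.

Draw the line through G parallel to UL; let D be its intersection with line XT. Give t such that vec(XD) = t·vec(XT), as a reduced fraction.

Choose coordinates N = (0, 0), Z = (1, 0), T = (0, 1), U = (2, 4).
1. Y is the midpoint of ZU ⇒ Y = (3/2, 2)
2. G is the centroid of triangle UTN ⇒ G = (2/3, 5/3)
3. X is the midpoint of GY ⇒ X = (13/12, 11/6)
4. L is the midpoint of ZG ⇒ L = (5/6, 5/6)
through G parallel to UL: direction (-7/6, -19/6); meets XT at D = (104/177, 257/177)
D = X + t·(T−X) with t = 27/59

t = 27/59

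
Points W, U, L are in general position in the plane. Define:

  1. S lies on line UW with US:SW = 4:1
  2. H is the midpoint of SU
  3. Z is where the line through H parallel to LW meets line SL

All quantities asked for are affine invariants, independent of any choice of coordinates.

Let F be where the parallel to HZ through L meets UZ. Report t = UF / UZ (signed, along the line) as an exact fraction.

t = 5/2

Assign W = (0, 0), U = (1, 0), L = (0, 1) — the answer is frame-independent, so this choice is without loss of generality.
1. S lies on line UW with US:SW = 4:1 ⇒ S = (1/5, 0)
2. H is the midpoint of SU ⇒ H = (3/5, 0)
3. Z is where the line through H parallel to LW meets line SL ⇒ Z = (3/5, -2)
through L parallel to HZ: direction (0, -2); meets UZ at F = (0, -5)
F = U + t·(Z−U) with t = 5/2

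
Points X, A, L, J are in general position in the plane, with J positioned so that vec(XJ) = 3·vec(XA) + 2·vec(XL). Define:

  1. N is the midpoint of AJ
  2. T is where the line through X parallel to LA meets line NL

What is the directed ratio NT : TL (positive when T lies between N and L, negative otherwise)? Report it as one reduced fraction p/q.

NT:TL = -3

Set X = (0, 0), A = (1, 0), L = (0, 1), J = (3, 2); any affine frame gives the same invariant.
1. N is the midpoint of AJ ⇒ N = (2, 1)
2. T is where the line through X parallel to LA meets line NL ⇒ T = (-1, 1)
T = N + t·(L−N) with t = 3/2, so NT:TL = t:(1−t) = 3/2:-1/2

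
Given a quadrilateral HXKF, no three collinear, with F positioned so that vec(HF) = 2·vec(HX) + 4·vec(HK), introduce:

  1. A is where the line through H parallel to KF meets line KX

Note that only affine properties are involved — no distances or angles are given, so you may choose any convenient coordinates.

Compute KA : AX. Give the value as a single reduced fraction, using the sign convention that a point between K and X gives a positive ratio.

KA:AX = 2/3

Assign H = (0, 0), X = (1, 0), K = (0, 1), F = (2, 4) — the answer is frame-independent, so this choice is without loss of generality.
1. A is where the line through H parallel to KF meets line KX ⇒ A = (2/5, 3/5)
A = K + t·(X−K) with t = 2/5, so KA:AX = t:(1−t) = 2/5:3/5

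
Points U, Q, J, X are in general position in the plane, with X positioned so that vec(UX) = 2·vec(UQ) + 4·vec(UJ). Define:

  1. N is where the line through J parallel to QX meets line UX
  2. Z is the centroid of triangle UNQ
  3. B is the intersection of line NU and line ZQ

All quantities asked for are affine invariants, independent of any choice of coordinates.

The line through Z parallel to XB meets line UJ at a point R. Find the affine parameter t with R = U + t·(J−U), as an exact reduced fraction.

Set U = (0, 0), Q = (1, 0), J = (0, 1), X = (2, 4); any affine frame gives the same invariant.
1. N is where the line through J parallel to QX meets line UX ⇒ N = (-1/2, -1)
2. Z is the centroid of triangle UNQ ⇒ Z = (1/6, -1/3)
3. B is the intersection of line NU and line ZQ ⇒ B = (-1/4, -1/2)
through Z parallel to XB: direction (-9/4, -9/2); meets UJ at R = (0, -2/3)
R = U + t·(J−U) with t = -2/3

t = -2/3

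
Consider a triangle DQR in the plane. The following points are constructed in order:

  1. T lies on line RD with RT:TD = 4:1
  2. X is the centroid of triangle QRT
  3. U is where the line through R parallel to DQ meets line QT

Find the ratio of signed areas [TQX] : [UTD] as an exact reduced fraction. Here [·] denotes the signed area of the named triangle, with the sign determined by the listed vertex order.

[TQX]:[UTD] = -1/3

Set D = (0, 0), Q = (1, 0), R = (0, 1); any affine frame gives the same invariant.
1. T lies on line RD with RT:TD = 4:1 ⇒ T = (0, 1/5)
2. X is the centroid of triangle QRT ⇒ X = (1/3, 2/5)
3. U is where the line through R parallel to DQ meets line QT ⇒ U = (-4, 1)
2·[TQX] = 4/15, 2·[UTD] = -4/5
[TQX]:[UTD] = 4/15:-4/5 = -1/3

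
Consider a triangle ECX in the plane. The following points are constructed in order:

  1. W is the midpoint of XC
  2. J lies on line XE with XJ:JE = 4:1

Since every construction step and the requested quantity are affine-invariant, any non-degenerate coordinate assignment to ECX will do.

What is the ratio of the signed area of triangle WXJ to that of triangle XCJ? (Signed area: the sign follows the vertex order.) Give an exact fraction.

Choose coordinates E = (0, 0), C = (1, 0), X = (0, 1).
1. W is the midpoint of XC ⇒ W = (1/2, 1/2)
2. J lies on line XE with XJ:JE = 4:1 ⇒ J = (0, 1/5)
2·[WXJ] = 2/5, 2·[XCJ] = -4/5
[WXJ]:[XCJ] = 2/5:-4/5 = -1/2

[WXJ]:[XCJ] = -1/2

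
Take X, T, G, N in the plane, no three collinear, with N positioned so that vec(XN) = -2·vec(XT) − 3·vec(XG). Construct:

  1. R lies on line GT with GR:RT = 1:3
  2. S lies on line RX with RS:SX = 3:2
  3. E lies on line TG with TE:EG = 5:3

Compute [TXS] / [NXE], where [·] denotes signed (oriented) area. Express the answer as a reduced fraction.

Work in coordinates with X = (0, 0), T = (1, 0), G = (0, 1), N = (-2, -3).
1. R lies on line GT with GR:RT = 1:3 ⇒ R = (1/4, 3/4)
2. S lies on line RX with RS:SX = 3:2 ⇒ S = (1/10, 3/10)
3. E lies on line TG with TE:EG = 5:3 ⇒ E = (3/8, 5/8)
2·[TXS] = -3/10, 2·[NXE] = 1/8
[TXS]:[NXE] = -3/10:1/8 = -12/5

[TXS]:[NXE] = -12/5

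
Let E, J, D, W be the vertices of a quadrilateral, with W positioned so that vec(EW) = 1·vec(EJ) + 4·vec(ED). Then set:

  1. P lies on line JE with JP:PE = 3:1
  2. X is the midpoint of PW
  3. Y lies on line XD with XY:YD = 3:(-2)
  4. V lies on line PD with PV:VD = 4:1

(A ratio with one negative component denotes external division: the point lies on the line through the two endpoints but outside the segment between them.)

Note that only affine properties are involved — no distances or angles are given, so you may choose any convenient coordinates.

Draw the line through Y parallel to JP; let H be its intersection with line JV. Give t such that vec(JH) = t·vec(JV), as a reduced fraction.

Set E = (0, 0), J = (1, 0), D = (0, 1), W = (1, 4); any affine frame gives the same invariant.
1. P lies on line JE with JP:PE = 3:1 ⇒ P = (1/4, 0)
2. X is the midpoint of PW ⇒ X = (5/8, 2)
3. Y lies on line XD with XY:YD = 3:(-2) ⇒ Y = (-5/4, -1)
4. V lies on line PD with PV:VD = 4:1 ⇒ V = (1/20, 4/5)
through Y parallel to JP: direction (-3/4, 0); meets JV at H = (35/16, -1)
H = J + t·(V−J) with t = -5/4

t = -5/4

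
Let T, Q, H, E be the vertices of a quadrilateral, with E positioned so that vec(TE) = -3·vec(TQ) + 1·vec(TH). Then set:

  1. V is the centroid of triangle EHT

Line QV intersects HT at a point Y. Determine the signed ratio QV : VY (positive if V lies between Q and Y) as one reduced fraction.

QV:VY = -2

Choose coordinates T = (0, 0), Q = (1, 0), H = (0, 1), E = (-3, 1).
1. V is the centroid of triangle EHT ⇒ V = (-1, 2/3)
line QV meets HT at Y = (0, 1/3)
V = Q + t·(Y−Q) with t = 2, so QV:VY = 2:-1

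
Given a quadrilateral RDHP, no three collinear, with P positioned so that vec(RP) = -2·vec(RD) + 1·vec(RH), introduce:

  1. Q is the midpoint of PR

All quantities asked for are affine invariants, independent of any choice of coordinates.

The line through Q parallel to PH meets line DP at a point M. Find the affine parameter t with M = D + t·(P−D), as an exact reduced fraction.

Assign R = (0, 0), D = (1, 0), H = (0, 1), P = (-2, 1) — the answer is frame-independent, so this choice is without loss of generality.
1. Q is the midpoint of PR ⇒ Q = (-1, 1/2)
through Q parallel to PH: direction (2, 0); meets DP at M = (-1/2, 1/2)
M = D + t·(P−D) with t = 1/2

t = 1/2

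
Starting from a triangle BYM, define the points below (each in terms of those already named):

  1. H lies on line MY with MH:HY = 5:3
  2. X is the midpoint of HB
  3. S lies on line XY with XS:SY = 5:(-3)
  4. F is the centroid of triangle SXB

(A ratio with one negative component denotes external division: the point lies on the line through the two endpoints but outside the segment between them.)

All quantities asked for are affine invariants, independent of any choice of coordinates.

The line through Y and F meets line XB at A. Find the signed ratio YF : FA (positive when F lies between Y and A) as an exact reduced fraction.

YF:FA = 1/5

Choose coordinates B = (0, 0), Y = (1, 0), M = (0, 1).
1. H lies on line MY with MH:HY = 5:3 ⇒ H = (5/8, 3/8)
2. X is the midpoint of HB ⇒ X = (5/16, 3/16)
3. S lies on line XY with XS:SY = 5:(-3) ⇒ S = (65/32, -9/32)
4. F is the centroid of triangle SXB ⇒ F = (25/32, -1/32)
line YF meets XB at A = (-5/16, -3/16)
F = Y + t·(A−Y) with t = 1/6, so YF:FA = 1/6:5/6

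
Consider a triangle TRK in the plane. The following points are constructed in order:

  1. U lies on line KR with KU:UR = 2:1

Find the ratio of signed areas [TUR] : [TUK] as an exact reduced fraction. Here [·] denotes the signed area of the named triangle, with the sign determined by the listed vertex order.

Work in coordinates with T = (0, 0), R = (1, 0), K = (0, 1).
1. U lies on line KR with KU:UR = 2:1 ⇒ U = (2/3, 1/3)
2·[TUR] = -1/3, 2·[TUK] = 2/3
[TUR]:[TUK] = -1/3:2/3 = -1/2

[TUR]:[TUK] = -1/2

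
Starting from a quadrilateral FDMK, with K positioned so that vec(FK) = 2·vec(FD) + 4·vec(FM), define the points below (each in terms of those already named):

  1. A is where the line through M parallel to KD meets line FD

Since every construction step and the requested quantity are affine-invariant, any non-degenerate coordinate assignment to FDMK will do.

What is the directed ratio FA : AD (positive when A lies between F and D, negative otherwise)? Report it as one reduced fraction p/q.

FA:AD = -1/5

Set F = (0, 0), D = (1, 0), M = (0, 1), K = (2, 4); any affine frame gives the same invariant.
1. A is where the line through M parallel to KD meets line FD ⇒ A = (-1/4, 0)
A = F + t·(D−F) with t = -1/4, so FA:AD = t:(1−t) = -1/4:5/4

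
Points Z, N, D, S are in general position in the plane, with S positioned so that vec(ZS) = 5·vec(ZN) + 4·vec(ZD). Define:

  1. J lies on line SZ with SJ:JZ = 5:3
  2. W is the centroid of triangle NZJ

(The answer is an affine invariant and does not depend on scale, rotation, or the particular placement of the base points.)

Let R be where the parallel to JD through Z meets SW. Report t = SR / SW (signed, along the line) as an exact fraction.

t = 120/109

Choose coordinates Z = (0, 0), N = (1, 0), D = (0, 1), S = (5, 4).
1. J lies on line SZ with SJ:JZ = 5:3 ⇒ J = (15/8, 3/2)
2. W is the centroid of triangle NZJ ⇒ W = (23/24, 1/2)
through Z parallel to JD: direction (-15/8, -1/2); meets SW at R = (60/109, 16/109)
R = S + t·(W−S) with t = 120/109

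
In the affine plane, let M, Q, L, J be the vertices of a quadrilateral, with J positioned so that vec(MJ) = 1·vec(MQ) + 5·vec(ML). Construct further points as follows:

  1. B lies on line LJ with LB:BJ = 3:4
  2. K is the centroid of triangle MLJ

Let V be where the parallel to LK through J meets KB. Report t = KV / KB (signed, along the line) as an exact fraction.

Assign M = (0, 0), Q = (1, 0), L = (0, 1), J = (1, 5) — the answer is frame-independent, so this choice is without loss of generality.
1. B lies on line LJ with LB:BJ = 3:4 ⇒ B = (3/7, 19/7)
2. K is the centroid of triangle MLJ ⇒ K = (1/3, 2)
through J parallel to LK: direction (1/3, 1); meets KB at V = (5/9, 11/3)
V = K + t·(B−K) with t = 7/3

t = 7/3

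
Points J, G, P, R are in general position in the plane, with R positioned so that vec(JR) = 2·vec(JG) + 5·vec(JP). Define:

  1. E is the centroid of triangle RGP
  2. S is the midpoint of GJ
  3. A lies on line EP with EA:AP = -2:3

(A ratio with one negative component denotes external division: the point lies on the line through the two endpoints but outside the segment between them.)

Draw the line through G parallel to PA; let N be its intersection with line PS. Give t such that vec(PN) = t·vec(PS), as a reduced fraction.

t = 4/3

Set J = (0, 0), G = (1, 0), P = (0, 1), R = (2, 5); any affine frame gives the same invariant.
1. E is the centroid of triangle RGP ⇒ E = (1, 2)
2. S is the midpoint of GJ ⇒ S = (1/2, 0)
3. A lies on line EP with EA:AP = -2:3 ⇒ A = (3, 4)
through G parallel to PA: direction (3, 3); meets PS at N = (2/3, -1/3)
N = P + t·(S−P) with t = 4/3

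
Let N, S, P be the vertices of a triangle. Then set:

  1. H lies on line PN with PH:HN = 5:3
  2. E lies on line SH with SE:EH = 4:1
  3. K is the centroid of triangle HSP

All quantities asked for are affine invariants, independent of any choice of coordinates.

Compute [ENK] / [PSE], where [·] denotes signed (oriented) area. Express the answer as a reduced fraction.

Set N = (0, 0), S = (1, 0), P = (0, 1); any affine frame gives the same invariant.
1. H lies on line PN with PH:HN = 5:3 ⇒ H = (0, 3/8)
2. E lies on line SH with SE:EH = 4:1 ⇒ E = (1/5, 3/10)
3. K is the centroid of triangle HSP ⇒ K = (1/3, 11/24)
2·[ENK] = 1/120, 2·[PSE] = -1/2
[ENK]:[PSE] = 1/120:-1/2 = -1/60

[ENK]:[PSE] = -1/60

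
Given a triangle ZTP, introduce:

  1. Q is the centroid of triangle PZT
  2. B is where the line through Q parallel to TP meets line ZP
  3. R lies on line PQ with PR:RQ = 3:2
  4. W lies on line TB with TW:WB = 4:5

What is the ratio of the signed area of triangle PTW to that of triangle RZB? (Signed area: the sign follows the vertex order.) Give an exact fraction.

Choose coordinates Z = (0, 0), T = (1, 0), P = (0, 1).
1. Q is the centroid of triangle PZT ⇒ Q = (1/3, 1/3)
2. B is where the line through Q parallel to TP meets line ZP ⇒ B = (0, 2/3)
3. R lies on line PQ with PR:RQ = 3:2 ⇒ R = (1/5, 3/5)
4. W lies on line TB with TW:WB = 4:5 ⇒ W = (5/9, 8/27)
2·[PTW] = -4/27, 2·[RZB] = -2/15
[PTW]:[RZB] = -4/27:-2/15 = 10/9

[PTW]:[RZB] = 10/9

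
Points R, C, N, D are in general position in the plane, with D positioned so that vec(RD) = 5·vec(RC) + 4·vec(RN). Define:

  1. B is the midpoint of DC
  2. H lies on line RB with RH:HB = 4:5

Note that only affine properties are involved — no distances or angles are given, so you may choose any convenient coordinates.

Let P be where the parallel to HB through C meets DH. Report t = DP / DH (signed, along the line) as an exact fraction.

Assign R = (0, 0), C = (1, 0), N = (0, 1), D = (5, 4) — the answer is frame-independent, so this choice is without loss of generality.
1. B is the midpoint of DC ⇒ B = (3, 2)
2. H lies on line RB with RH:HB = 4:5 ⇒ H = (4/3, 8/9)
through C parallel to HB: direction (5/3, 10/9); meets DH at P = (-7/3, -20/9)
P = D + t·(H−D) with t = 2

t = 2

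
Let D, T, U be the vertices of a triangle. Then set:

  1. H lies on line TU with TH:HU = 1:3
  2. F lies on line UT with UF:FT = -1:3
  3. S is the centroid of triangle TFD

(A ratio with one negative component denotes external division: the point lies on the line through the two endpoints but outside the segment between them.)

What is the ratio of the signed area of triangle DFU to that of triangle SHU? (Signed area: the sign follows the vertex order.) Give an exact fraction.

Assign D = (0, 0), T = (1, 0), U = (0, 1) — the answer is frame-independent, so this choice is without loss of generality.
1. H lies on line TU with TH:HU = 1:3 ⇒ H = (3/4, 1/4)
2. F lies on line UT with UF:FT = -1:3 ⇒ F = (-1/2, 3/2)
3. S is the centroid of triangle TFD ⇒ S = (1/6, 1/2)
2·[DFU] = -1/2, 2·[SHU] = 1/4
[DFU]:[SHU] = -1/2:1/4 = -2

[DFU]:[SHU] = -2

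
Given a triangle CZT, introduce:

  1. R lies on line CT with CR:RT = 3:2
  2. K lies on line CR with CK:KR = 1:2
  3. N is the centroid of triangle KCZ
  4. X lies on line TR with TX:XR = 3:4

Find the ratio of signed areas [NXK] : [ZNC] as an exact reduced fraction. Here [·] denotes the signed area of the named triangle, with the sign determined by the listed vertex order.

Work in coordinates with C = (0, 0), Z = (1, 0), T = (0, 1).
1. R lies on line CT with CR:RT = 3:2 ⇒ R = (0, 3/5)
2. K lies on line CR with CK:KR = 1:2 ⇒ K = (0, 1/5)
3. N is the centroid of triangle KCZ ⇒ N = (1/3, 1/15)
4. X lies on line TR with TX:XR = 3:4 ⇒ X = (0, 29/35)
2·[NXK] = 22/105, 2·[ZNC] = 1/15
[NXK]:[ZNC] = 22/105:1/15 = 22/7

[NXK]:[ZNC] = 22/7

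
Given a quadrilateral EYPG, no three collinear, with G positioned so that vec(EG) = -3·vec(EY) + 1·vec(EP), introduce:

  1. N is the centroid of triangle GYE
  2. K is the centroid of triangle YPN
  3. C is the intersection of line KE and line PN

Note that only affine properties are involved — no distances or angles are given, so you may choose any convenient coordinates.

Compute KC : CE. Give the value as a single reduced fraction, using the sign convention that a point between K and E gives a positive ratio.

KC:CE = -2/3

Work in coordinates with E = (0, 0), Y = (1, 0), P = (0, 1), G = (-3, 1).
1. N is the centroid of triangle GYE ⇒ N = (-2/3, 1/3)
2. K is the centroid of triangle YPN ⇒ K = (1/9, 4/9)
3. C is the intersection of line KE and line PN ⇒ C = (1/3, 4/3)
C = K + t·(E−K) with t = -2, so KC:CE = t:(1−t) = -2:3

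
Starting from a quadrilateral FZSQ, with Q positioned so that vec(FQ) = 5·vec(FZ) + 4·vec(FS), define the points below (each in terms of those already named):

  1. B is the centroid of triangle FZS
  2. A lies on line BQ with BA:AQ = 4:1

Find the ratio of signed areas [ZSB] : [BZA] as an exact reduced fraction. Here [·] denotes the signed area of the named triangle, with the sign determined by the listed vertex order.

[ZSB]:[BZA] = 5/48

Choose coordinates F = (0, 0), Z = (1, 0), S = (0, 1), Q = (5, 4).
1. B is the centroid of triangle FZS ⇒ B = (1/3, 1/3)
2. A lies on line BQ with BA:AQ = 4:1 ⇒ A = (61/15, 49/15)
2·[ZSB] = 1/3, 2·[BZA] = 16/5
[ZSB]:[BZA] = 1/3:16/5 = 5/48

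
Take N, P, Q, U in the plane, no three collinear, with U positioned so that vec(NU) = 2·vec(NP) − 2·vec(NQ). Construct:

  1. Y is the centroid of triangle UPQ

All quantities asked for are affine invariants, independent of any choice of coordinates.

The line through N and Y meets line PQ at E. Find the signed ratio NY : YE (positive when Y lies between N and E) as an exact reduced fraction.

NY:YE = 2

Assign N = (0, 0), P = (1, 0), Q = (0, 1), U = (2, -2) — the answer is frame-independent, so this choice is without loss of generality.
1. Y is the centroid of triangle UPQ ⇒ Y = (1, -1/3)
line NY meets PQ at E = (3/2, -1/2)
Y = N + t·(E−N) with t = 2/3, so NY:YE = 2/3:1/3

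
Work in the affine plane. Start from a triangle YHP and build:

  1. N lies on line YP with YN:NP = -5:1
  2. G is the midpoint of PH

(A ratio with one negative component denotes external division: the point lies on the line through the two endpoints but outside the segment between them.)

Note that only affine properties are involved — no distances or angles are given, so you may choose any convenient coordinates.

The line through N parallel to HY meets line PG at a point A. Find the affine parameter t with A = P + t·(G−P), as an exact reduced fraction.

t = -1/2

Assign Y = (0, 0), H = (1, 0), P = (0, 1) — the answer is frame-independent, so this choice is without loss of generality.
1. N lies on line YP with YN:NP = -5:1 ⇒ N = (0, 5/4)
2. G is the midpoint of PH ⇒ G = (1/2, 1/2)
through N parallel to HY: direction (-1, 0); meets PG at A = (-1/4, 5/4)
A = P + t·(G−P) with t = -1/2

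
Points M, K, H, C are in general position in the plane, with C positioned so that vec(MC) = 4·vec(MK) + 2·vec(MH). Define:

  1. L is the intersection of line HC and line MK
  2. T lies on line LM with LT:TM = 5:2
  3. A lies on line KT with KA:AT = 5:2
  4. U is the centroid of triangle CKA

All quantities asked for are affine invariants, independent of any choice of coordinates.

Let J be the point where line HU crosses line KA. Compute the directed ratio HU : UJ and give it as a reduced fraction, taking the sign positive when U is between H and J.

HU:UJ = 1/2

Set M = (0, 0), K = (1, 0), H = (0, 1), C = (4, 2); any affine frame gives the same invariant.
1. L is the intersection of line HC and line MK ⇒ L = (-4, 0)
2. T lies on line LM with LT:TM = 5:2 ⇒ T = (-8/7, 0)
3. A lies on line KT with KA:AT = 5:2 ⇒ A = (-26/49, 0)
4. U is the centroid of triangle CKA ⇒ U = (73/49, 2/3)
line HU meets KA at J = (219/49, 0)
U = H + t·(J−H) with t = 1/3, so HU:UJ = 1/3:2/3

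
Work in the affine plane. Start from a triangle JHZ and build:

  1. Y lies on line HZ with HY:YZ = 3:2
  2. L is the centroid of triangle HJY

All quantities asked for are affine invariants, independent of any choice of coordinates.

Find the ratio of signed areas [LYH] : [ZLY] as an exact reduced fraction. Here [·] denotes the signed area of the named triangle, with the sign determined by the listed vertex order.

[LYH]:[ZLY] = -3/2

Work in coordinates with J = (0, 0), H = (1, 0), Z = (0, 1).
1. Y lies on line HZ with HY:YZ = 3:2 ⇒ Y = (2/5, 3/5)
2. L is the centroid of triangle HJY ⇒ L = (7/15, 1/5)
2·[LYH] = -1/5, 2·[ZLY] = 2/15
[LYH]:[ZLY] = -1/5:2/15 = -3/2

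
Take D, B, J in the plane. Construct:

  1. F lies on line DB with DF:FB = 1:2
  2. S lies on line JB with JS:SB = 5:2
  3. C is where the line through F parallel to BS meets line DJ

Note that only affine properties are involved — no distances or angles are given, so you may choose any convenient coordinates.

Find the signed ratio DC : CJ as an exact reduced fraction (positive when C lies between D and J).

Assign D = (0, 0), B = (1, 0), J = (0, 1) — the answer is frame-independent, so this choice is without loss of generality.
1. F lies on line DB with DF:FB = 1:2 ⇒ F = (1/3, 0)
2. S lies on line JB with JS:SB = 5:2 ⇒ S = (5/7, 2/7)
3. C is where the line through F parallel to BS meets line DJ ⇒ C = (0, 1/3)
C = D + t·(J−D) with t = 1/3, so DC:CJ = t:(1−t) = 1/3:2/3

DC:CJ = 1/2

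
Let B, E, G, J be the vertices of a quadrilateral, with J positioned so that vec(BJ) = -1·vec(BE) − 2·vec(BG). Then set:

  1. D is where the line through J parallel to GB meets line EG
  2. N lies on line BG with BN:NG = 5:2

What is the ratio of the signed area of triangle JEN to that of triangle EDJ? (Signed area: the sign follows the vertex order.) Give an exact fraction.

Choose coordinates B = (0, 0), E = (1, 0), G = (0, 1), J = (-1, -2).
1. D is where the line through J parallel to GB meets line EG ⇒ D = (-1, 2)
2. N lies on line BG with BN:NG = 5:2 ⇒ N = (0, 5/7)
2·[JEN] = 24/7, 2·[EDJ] = 8
[JEN]:[EDJ] = 24/7:8 = 3/7

[JEN]:[EDJ] = 3/7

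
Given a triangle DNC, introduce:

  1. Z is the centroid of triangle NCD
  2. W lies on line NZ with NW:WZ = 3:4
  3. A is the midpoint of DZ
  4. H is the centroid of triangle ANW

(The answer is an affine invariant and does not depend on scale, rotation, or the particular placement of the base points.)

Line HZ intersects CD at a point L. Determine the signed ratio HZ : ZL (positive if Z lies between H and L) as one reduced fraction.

Choose coordinates D = (0, 0), N = (1, 0), C = (0, 1).
1. Z is the centroid of triangle NCD ⇒ Z = (1/3, 1/3)
2. W lies on line NZ with NW:WZ = 3:4 ⇒ W = (5/7, 1/7)
3. A is the midpoint of DZ ⇒ A = (1/6, 1/6)
4. H is the centroid of triangle ANW ⇒ H = (79/126, 13/126)
line HZ meets CD at L = (0, 22/37)
Z = H + t·(L−H) with t = 37/79, so HZ:ZL = 37/79:42/79

HZ:ZL = 37/42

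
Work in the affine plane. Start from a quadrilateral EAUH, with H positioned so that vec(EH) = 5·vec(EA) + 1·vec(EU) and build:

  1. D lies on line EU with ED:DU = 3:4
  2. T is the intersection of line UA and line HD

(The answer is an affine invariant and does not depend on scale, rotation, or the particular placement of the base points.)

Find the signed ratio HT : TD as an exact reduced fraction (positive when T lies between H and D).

HT:TD = 35/4

Assign E = (0, 0), A = (1, 0), U = (0, 1), H = (5, 1) — the answer is frame-independent, so this choice is without loss of generality.
1. D lies on line EU with ED:DU = 3:4 ⇒ D = (0, 3/7)
2. T is the intersection of line UA and line HD ⇒ T = (20/39, 19/39)
T = H + t·(D−H) with t = 35/39, so HT:TD = t:(1−t) = 35/39:4/39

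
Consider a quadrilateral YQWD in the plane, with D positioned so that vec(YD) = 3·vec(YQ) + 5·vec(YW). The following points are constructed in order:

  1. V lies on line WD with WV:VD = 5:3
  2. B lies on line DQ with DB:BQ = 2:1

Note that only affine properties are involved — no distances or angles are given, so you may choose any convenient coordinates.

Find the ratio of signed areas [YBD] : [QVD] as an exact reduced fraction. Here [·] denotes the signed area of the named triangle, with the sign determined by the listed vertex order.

[YBD]:[QVD] = -80/63

Set Y = (0, 0), Q = (1, 0), W = (0, 1), D = (3, 5); any affine frame gives the same invariant.
1. V lies on line WD with WV:VD = 5:3 ⇒ V = (15/8, 7/2)
2. B lies on line DQ with DB:BQ = 2:1 ⇒ B = (5/3, 5/3)
2·[YBD] = 10/3, 2·[QVD] = -21/8
[YBD]:[QVD] = 10/3:-21/8 = -80/63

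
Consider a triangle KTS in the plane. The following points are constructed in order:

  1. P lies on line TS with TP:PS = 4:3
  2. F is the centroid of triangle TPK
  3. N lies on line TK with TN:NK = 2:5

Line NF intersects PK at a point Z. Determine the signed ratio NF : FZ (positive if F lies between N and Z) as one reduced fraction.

NF:FZ = 8/7

Set K = (0, 0), T = (1, 0), S = (0, 1); any affine frame gives the same invariant.
1. P lies on line TS with TP:PS = 4:3 ⇒ P = (3/7, 4/7)
2. F is the centroid of triangle TPK ⇒ F = (10/21, 4/21)
3. N lies on line TK with TN:NK = 2:5 ⇒ N = (5/7, 0)
line NF meets PK at Z = (15/56, 5/14)
F = N + t·(Z−N) with t = 8/15, so NF:FZ = 8/15:7/15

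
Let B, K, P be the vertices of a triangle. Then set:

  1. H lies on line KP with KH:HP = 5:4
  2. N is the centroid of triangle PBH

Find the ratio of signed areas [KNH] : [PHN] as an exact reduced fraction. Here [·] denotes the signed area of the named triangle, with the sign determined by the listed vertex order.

[KNH]:[PHN] = 5/4

Assign B = (0, 0), K = (1, 0), P = (0, 1) — the answer is frame-independent, so this choice is without loss of generality.
1. H lies on line KP with KH:HP = 5:4 ⇒ H = (4/9, 5/9)
2. N is the centroid of triangle PBH ⇒ N = (4/27, 14/27)
2·[KNH] = -5/27, 2·[PHN] = -4/27
[KNH]:[PHN] = -5/27:-4/27 = 5/4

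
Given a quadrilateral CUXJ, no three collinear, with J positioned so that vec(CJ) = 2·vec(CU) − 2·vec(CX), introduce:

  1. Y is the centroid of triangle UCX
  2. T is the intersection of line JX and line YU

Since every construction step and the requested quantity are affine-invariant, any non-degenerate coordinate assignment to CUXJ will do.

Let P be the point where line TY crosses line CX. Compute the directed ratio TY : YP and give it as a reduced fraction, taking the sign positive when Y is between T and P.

Choose coordinates C = (0, 0), U = (1, 0), X = (0, 1), J = (2, -2).
1. Y is the centroid of triangle UCX ⇒ Y = (1/3, 1/3)
2. T is the intersection of line JX and line YU ⇒ T = (1/2, 1/4)
line TY meets CX at P = (0, 1/2)
Y = T + t·(P−T) with t = 1/3, so TY:YP = 1/3:2/3

TY:YP = 1/2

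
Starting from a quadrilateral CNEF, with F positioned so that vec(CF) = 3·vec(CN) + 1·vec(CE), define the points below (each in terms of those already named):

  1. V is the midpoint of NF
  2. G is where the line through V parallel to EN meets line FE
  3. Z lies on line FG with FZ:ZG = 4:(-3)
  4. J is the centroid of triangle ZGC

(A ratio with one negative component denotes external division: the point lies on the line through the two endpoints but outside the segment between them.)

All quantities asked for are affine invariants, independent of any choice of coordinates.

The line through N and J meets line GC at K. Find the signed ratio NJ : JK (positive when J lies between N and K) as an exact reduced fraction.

Work in coordinates with C = (0, 0), N = (1, 0), E = (0, 1), F = (3, 1).
1. V is the midpoint of NF ⇒ V = (2, 1/2)
2. G is where the line through V parallel to EN meets line FE ⇒ G = (3/2, 1)
3. Z lies on line FG with FZ:ZG = 4:(-3) ⇒ Z = (-3, 1)
4. J is the centroid of triangle ZGC ⇒ J = (-1/2, 2/3)
line NJ meets GC at K = (2/5, 4/15)
J = N + t·(K−N) with t = 5/2, so NJ:JK = 5/2:-3/2

NJ:JK = -5/3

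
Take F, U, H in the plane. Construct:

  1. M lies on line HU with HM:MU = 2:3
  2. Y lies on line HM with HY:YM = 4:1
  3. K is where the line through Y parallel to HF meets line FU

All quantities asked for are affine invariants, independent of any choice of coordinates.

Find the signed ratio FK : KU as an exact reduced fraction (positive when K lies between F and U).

Choose coordinates F = (0, 0), U = (1, 0), H = (0, 1).
1. M lies on line HU with HM:MU = 2:3 ⇒ M = (2/5, 3/5)
2. Y lies on line HM with HY:YM = 4:1 ⇒ Y = (8/25, 17/25)
3. K is where the line through Y parallel to HF meets line FU ⇒ K = (8/25, 0)
K = F + t·(U−F) with t = 8/25, so FK:KU = t:(1−t) = 8/25:17/25

FK:KU = 8/17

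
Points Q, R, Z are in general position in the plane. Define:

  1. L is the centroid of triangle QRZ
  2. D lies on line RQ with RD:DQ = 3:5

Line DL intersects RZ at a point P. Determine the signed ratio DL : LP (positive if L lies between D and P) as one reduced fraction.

DL:LP = 1/8

Choose coordinates Q = (0, 0), R = (1, 0), Z = (0, 1).
1. L is the centroid of triangle QRZ ⇒ L = (1/3, 1/3)
2. D lies on line RQ with RD:DQ = 3:5 ⇒ D = (5/8, 0)
line DL meets RZ at P = (-2, 3)
L = D + t·(P−D) with t = 1/9, so DL:LP = 1/9:8/9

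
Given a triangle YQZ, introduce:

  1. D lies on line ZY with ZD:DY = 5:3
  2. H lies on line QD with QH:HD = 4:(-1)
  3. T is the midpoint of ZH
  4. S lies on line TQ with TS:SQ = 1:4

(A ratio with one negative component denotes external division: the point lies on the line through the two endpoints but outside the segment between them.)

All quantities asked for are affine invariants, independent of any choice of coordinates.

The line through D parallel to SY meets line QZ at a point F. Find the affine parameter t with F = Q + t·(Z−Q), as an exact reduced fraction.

t = 15/16

Work in coordinates with Y = (0, 0), Q = (1, 0), Z = (0, 1).
1. D lies on line ZY with ZD:DY = 5:3 ⇒ D = (0, 3/8)
2. H lies on line QD with QH:HD = 4:(-1) ⇒ H = (-1/3, 1/2)
3. T is the midpoint of ZH ⇒ T = (-1/6, 3/4)
4. S lies on line TQ with TS:SQ = 1:4 ⇒ S = (1/15, 3/5)
through D parallel to SY: direction (-1/15, -3/5); meets QZ at F = (1/16, 15/16)
F = Q + t·(Z−Q) with t = 15/16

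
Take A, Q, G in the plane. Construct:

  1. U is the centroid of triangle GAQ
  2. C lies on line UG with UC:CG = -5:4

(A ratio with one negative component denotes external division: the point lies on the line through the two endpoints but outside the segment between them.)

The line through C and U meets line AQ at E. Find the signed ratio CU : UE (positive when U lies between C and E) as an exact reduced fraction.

CU:UE = 10

Work in coordinates with A = (0, 0), Q = (1, 0), G = (0, 1).
1. U is the centroid of triangle GAQ ⇒ U = (1/3, 1/3)
2. C lies on line UG with UC:CG = -5:4 ⇒ C = (-4/3, 11/3)
line CU meets AQ at E = (1/2, 0)
U = C + t·(E−C) with t = 10/11, so CU:UE = 10/11:1/11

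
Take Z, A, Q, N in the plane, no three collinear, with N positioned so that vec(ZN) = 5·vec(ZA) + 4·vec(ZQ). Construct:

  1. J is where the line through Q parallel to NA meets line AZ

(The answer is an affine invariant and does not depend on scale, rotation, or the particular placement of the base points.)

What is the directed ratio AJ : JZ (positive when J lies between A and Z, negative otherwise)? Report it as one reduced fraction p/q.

AJ:JZ = -2

Set Z = (0, 0), A = (1, 0), Q = (0, 1), N = (5, 4); any affine frame gives the same invariant.
1. J is where the line through Q parallel to NA meets line AZ ⇒ J = (-1, 0)
J = A + t·(Z−A) with t = 2, so AJ:JZ = t:(1−t) = 2:-1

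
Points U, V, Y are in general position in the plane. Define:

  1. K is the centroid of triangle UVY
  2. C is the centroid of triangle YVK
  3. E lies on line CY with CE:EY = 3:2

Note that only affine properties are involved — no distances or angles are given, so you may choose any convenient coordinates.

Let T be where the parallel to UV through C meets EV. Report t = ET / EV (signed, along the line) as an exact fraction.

t = 3/7

Set U = (0, 0), V = (1, 0), Y = (0, 1); any affine frame gives the same invariant.
1. K is the centroid of triangle UVY ⇒ K = (1/3, 1/3)
2. C is the centroid of triangle YVK ⇒ C = (4/9, 4/9)
3. E lies on line CY with CE:EY = 3:2 ⇒ E = (8/45, 7/9)
through C parallel to UV: direction (1, 0); meets EV at T = (167/315, 4/9)
T = E + t·(V−E) with t = 3/7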